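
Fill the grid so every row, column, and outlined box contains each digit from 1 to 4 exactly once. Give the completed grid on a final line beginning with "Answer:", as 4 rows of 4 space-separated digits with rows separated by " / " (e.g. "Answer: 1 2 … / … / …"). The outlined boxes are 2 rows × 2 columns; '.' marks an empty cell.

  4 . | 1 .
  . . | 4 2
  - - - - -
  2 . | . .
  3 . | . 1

Step 1. [r2c2∈{1,3}] r2c2 is the only open cell in row 2 admitting 3. So r2c2=3.
Step 2. [r3c4∈{3,4}] 4 has one home in col 4: r3c4 ⇒ r3c4=4.
Step 3. [r4c2∈{4}] r4c2 has the single candidate 4 ⇒ r4c2=4.
Step 4. [r3c3∈{3}] r3c3's peers cover all but 3, so r3c3=3.
Step 5. [r2c1∈{1}] r2c1 has the single candidate 1 ⇒ r2c1=1.
Step 6. [r1c4∈{3}] r1c4 has the single candidate 3. So r1c4=3.
Step 7. [r3c2∈{1}] nothing but 1 survives at r3c2. So r3c2=1.
Step 8. [r1c2∈{2}] r1c2 has the single candidate 2. So r1c2=2.
Step 9. [r4c3∈{2}] r4c3's peers cover all but 2, so r4c3=2.

Answer: 4 2 1 3 / 1 3 4 2 / 2 1 3 4 / 3 4 2 1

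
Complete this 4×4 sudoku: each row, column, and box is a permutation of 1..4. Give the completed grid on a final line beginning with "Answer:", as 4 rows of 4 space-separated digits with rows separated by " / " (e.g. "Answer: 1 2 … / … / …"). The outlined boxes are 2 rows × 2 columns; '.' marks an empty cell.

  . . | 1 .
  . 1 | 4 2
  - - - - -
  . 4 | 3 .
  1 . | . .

Step 1. [r1c4∈{3}] r1c4 has the single candidate 3, so r1c4=3.
Step 2. [r3c1∈{2}] r3c1 is down to just 2 ⇒ r3c1=2.
Step 3. [r2c1∈{3}] r2c1's peers cover all but 3 ⇒ r2c1=3.
Step 4. [r1c2∈{2}] r1c2 has the single candidate 2 ⇒ r1c2=2.
Step 5. [r4c3∈{2}] r4c3 is down to just 2 ⇒ r4c3=2.
Step 6. [r4c4∈{4}] r4c4 is down to just 4, so r4c4=4.
Step 7. [r4c2∈{3}] r4c2's peers cover all but 3 ⇒ r4c2=3.
Step 8. [r3c4∈{1}] r3c4's peers cover all but 1. So r3c4=1.
Step 9. [r1c1∈{4}] nothing but 4 survives at r1c1, so r1c1=4.

Answer: 4 2 1 3 / 3 1 4 2 / 2 4 3 1 / 1 3 2 4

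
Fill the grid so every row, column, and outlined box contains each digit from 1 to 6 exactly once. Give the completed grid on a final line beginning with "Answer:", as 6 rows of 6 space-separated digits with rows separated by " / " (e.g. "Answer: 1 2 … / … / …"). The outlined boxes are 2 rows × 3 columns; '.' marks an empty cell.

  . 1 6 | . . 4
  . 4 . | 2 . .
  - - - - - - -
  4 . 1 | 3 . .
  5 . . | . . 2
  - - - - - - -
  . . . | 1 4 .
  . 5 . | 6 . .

Step 1. [r2c1∈{3}] r2c1 is down to just 3 ⇒ r2c1=3.
Step 2. [r4c3∈{3}] r4c3 has the single candidate 3, so r4c3=3.
Step 3. [r5c3∈{2}] r5c3's peers cover all but 2. So r5c3=2.
Step 4. [r5c6∈{3,5}] in row 5, 5 fits only at r5c6, so r5c6=5.
Step 5. [r3c6∈{6}] r3c6 is down to just 6, so r3c6=6.
Step 6. [r2c5∈{1,5,6}] row 2 places 6 nowhere but r2c5 ⇒ r2c5=6.
Step 7. [r1c5∈{3,5}] 3 has one home in row 1: r1c5. So r1c5=3.
Step 8. [r5c2∈{3,6}] row 5 places 3 nowhere but r5c2. So r5c2=3.
Step 9. [r5c1∈{6}] r5c1 is down to just 6. So r5c1=6.
Step 10. [r6c6∈{3}] nothing but 3 survives at r6c6. So r6c6=3.
Step 11. [r3c5∈{5}] r3c5 is down to just 5, so r3c5=5.
Step 12. [r4c4∈{4}] r4c4 has the single candidate 4 ⇒ r4c4=4.
Step 13. [r6c1∈{1}] r6c1's peers cover all but 1 ⇒ r6c1=1.
Step 14. [r4c5∈{1}] r4c5 has the single candidate 1. So r4c5=1.
Step 15. [r6c3∈{4}] only 4 remains possible at r6c3, so r6c3=4.
Step 16. [r6c5∈{2}] nothing but 2 survives at r6c5, so r6c5=2.
Step 17. [r1c4∈{5}] only 5 remains possible at r1c4. So r1c4=5.
Step 18. [r3c2∈{2}] r3c2 is down to just 2, so r3c2=2.
Step 19. [r1c1∈{2}] only 2 remains possible at r1c1. So r1c1=2.
Step 20. [r2c3∈{5}] r2c3 is down to just 5, so r2c3=5.
Step 21. [r4c2∈{6}] nothing but 6 survives at r4c2. So r4c2=6.
Step 22. [r2c6∈{1}] r2c6 has the single candidate 1, so r2c6=1.

Answer: 2 1 6 5 3 4 / 3 4 5 2 6 1 / 4 2 1 3 5 6 / 5 6 3 4 1 2 / 6 3 2 1 4 5 / 1 5 4 6 2 3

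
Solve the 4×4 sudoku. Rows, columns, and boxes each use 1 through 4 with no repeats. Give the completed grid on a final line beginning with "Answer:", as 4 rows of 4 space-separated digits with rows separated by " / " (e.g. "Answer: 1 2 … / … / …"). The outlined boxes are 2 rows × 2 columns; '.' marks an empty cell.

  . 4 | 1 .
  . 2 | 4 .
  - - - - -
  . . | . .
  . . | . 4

Step 1. [r1c1∈{3}] nothing but 3 survives at r1c1 ⇒ r1c1=3.
Step 2. [r3c4∈{1,2,3}] 1 has one home in col 4: r3c4. So r3c4=1.
Step 3. [r3c2∈{3}] only 3 remains possible at r3c2, so r3c2=3.
Step 4. [r3c3∈{2}] r3c3's peers cover all but 2, so r3c3=2.
Step 5. [r4c1∈{1,2}] in row 4, 2 fits only at r4c1, so r4c1=2.
Step 6. [r2c1∈{1}] r2c1 has the single candidate 1, so r2c1=1.
Step 7. [r1c4∈{2}] r1c4 has the single candidate 2. So r1c4=2.
Step 8. [r3c1∈{4}] nothing but 4 survives at r3c1 ⇒ r3c1=4.
Step 9. [r4c2∈{1}] r4c2's peers cover all but 1, so r4c2=1.
Step 10. [r4c3∈{3}] r4c3's peers cover all but 3. So r4c3=3.
Step 11. [r2c4∈{3}] only 3 remains possible at r2c4, so r2c4=3.

Answer: 3 4 1 2 / 1 2 4 3 / 4 3 2 1 / 2 1 3 4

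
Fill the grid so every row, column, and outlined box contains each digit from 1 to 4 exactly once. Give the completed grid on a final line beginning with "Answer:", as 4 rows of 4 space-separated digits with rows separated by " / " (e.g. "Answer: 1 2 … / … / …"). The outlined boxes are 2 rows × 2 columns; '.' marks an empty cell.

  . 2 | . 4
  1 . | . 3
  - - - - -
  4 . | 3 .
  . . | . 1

Step 1. [r4c1∈{2,3}] r4c1 is the only open cell in col 1 admitting 2. So r4c1=2.
Step 2. [r2c2∈{4}] only 4 remains possible at r2c2. So r2c2=4.
Step 3. [r1c3∈{1}] nothing but 1 survives at r1c3. So r1c3=1.
Step 4. [r4c2∈{3}] nothing but 3 survives at r4c2 ⇒ r4c2=3.
Step 5. [r4c3∈{4}] r4c3 has the single candidate 4. So r4c3=4.
Step 6. [r2c3∈{2}] r2c3 has the single candidate 2, so r2c3=2.
Step 7. [r1c1∈{3}] only 3 remains possible at r1c1 ⇒ r1c1=3.
Step 8. [r3c2∈{1}] r3c2 is down to just 1 ⇒ r3c2=1.
Step 9. [r3c4∈{2}] only 2 remains possible at r3c4, so r3c4=2.

Answer: 3 2 1 4 / 1 4 2 3 / 4 1 3 2 / 2 3 4 1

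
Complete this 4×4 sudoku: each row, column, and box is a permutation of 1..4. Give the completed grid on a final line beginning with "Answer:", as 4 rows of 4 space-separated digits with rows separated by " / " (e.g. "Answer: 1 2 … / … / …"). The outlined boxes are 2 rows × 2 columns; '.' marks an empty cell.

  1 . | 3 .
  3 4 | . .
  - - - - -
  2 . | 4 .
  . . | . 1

Step 1. [r2c4∈{2}] r2c4 has the single candidate 2 ⇒ r2c4=2.
Step 2. [r3c2∈{1,3}] row 3 places 1 nowhere but r3c2. So r3c2=1.
Step 3. [r2c3∈{1}] nothing but 1 survives at r2c3. So r2c3=1.
Step 4. [r1c2∈{2}] r1c2's peers cover all but 2. So r1c2=2.
Step 5. [r1c4∈{4}] r1c4 has the single candidate 4. So r1c4=4.
Step 6. [r4c1∈{4}] r4c1 has the single candidate 4, so r4c1=4.
Step 7. [r4c2∈{3}] only 3 remains possible at r4c2, so r4c2=3.
Step 8. [r4c3∈{2}] only 2 remains possible at r4c3 ⇒ r4c3=2.
Step 9. [r3c4∈{3}] r3c4's peers cover all but 3 ⇒ r3c4=3.

Answer: 1 2 3 4 / 3 4 1 2 / 2 1 4 3 / 4 3 2 1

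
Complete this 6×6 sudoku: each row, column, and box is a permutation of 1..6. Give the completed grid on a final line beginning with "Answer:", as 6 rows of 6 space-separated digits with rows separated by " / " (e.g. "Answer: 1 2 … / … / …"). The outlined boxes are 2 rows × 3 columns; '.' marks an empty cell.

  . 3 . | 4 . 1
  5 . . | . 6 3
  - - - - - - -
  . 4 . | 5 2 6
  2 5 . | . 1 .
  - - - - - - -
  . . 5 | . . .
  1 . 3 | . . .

Step 1. [r2c4∈{2}] nothing but 2 survives at r2c4. So r2c4=2.
Step 2. [r6c6∈{2,4,5}] 5 has one home in col 6: r6c6 ⇒ r6c6=5.
Step 3. [r5c1∈{4,6}] col 1 places 4 nowhere but r5c1 ⇒ r5c1=4.
Step 4. [r5c4∈{1,3,6}] across row 5, 1 lands solely at r5c4. So r5c4=1.
Step 5. [r6c2∈{2,6}] across row 6, 2 lands solely at r6c2. So r6c2=2.
Step 6. [r2c2∈{1}] only 1 remains possible at r2c2 ⇒ r2c2=1.
Step 7. [r4c3∈{6}] nothing but 6 survives at r4c3 ⇒ r4c3=6.
Step 8. [r4c6∈{4}] only 4 remains possible at r4c6, so r4c6=4.
Step 9. [r6c4∈{6}] r6c4's peers cover all but 6, so r6c4=6.
Step 10. [r6c5∈{4}] r6c5 has the single candidate 4, so r6c5=4.
Step 11. [r3c1∈{3}] nothing but 3 survives at r3c1 ⇒ r3c1=3.
Step 12. [r5c6∈{2}] only 2 remains possible at r5c6 ⇒ r5c6=2.
Step 13. [r1c3∈{2}] r1c3's peers cover all but 2. So r1c3=2.
Step 14. [r1c5∈{5}] r1c5's peers cover all but 5, so r1c5=5.
Step 15. [r5c2∈{6}] r5c2's peers cover all but 6, so r5c2=6.
Step 16. [r2c3∈{4}] r2c3's peers cover all but 4, so r2c3=4.
Step 17. [r1c1∈{6}] r1c1's peers cover all but 6, so r1c1=6.
Step 18. [r4c4∈{3}] r4c4's peers cover all but 3, so r4c4=3.
Step 19. [r5c5∈{3}] r5c5 has the single candidate 3 ⇒ r5c5=3.
Step 20. [r3c3∈{1}] r3c3's peers cover all but 1, so r3c3=1.

Answer: 6 3 2 4 5 1 / 5 1 4 2 6 3 / 3 4 1 5 2 6 / 2 5 6 3 1 4 / 4 6 5 1 3 2 / 1 2 3 6 4 5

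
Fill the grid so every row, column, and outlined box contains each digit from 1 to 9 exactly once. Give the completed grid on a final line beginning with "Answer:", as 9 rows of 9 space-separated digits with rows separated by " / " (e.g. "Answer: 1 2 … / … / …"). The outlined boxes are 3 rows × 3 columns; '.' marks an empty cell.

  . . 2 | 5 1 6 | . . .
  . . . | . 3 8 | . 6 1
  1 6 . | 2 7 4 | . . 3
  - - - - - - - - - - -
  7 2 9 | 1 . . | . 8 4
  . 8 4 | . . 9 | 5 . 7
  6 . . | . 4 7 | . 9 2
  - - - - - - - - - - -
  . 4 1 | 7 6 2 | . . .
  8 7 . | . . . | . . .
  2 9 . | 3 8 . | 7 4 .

Step 1. [r3c7∈{8,9}] in row 3, 9 fits only at r3c7. So r3c7=9.
Step 2. [r5c1∈{3}] r5c1 has the single candidate 3 ⇒ r5c1=3.
Step 3. [r6c3∈{5}] nothing but 5 survives at r6c3 ⇒ r6c3=5.
Step 4. [r6c7∈{1,3}] row 6 places 3 nowhere but r6c7 ⇒ r6c7=3.
Step 5. [r8c8∈{1,2,3,5}] across col 8, 2 lands solely at r8c8, so r8c8=2.
Step 6. [r8c5∈{5,9}] across col 5, 9 lands solely at r8c5 ⇒ r8c5=9.
Step 7. [r7c1∈{5}] r7c1 has the single candidate 5, so r7c1=5.
Step 8. [r9c3∈{6}] nothing but 6 survives at r9c3, so r9c3=6.
Step 9. [r8c7∈{1,6}] r8c7 is the only open cell in col 7 admitting 1 ⇒ r8c7=1.
Step 10. [r8c6∈{5}] r8c6's peers cover all but 5 ⇒ r8c6=5.
Step 11. [r1c9∈{8}] r1c9 has the single candidate 8, so r1c9=8.
Step 12. [r1c1∈{4,9}] row 1 places 9 nowhere but r1c1. So r1c1=9.
Step 13. [r2c1∈{4}] only 4 remains possible at r2c1. So r2c1=4.
Step 14. [r3c8∈{5}] only 5 remains possible at r3c8, so r3c8=5.
Step 15. [r5c8∈{1}] r5c8 is down to just 1, so r5c8=1.
Step 16. [r3c3∈{8}] nothing but 8 survives at r3c3. So r3c3=8.
Step 17. [r5c4∈{6}] only 6 remains possible at r5c4. So r5c4=6.
Step 18. [r2c4∈{9}] only 9 remains possible at r2c4, so r2c4=9.
Step 19. [r2c7∈{2}] nothing but 2 survives at r2c7 ⇒ r2c7=2.
Step 20. [r4c7∈{6}] only 6 remains possible at r4c7 ⇒ r4c7=6.
Step 21. [r8c9∈{6}] r8c9's peers cover all but 6. So r8c9=6.
Step 22. [r6c2∈{1}] nothing but 1 survives at r6c2 ⇒ r6c2=1.
Step 23. [r4c6∈{3}] only 3 remains possible at r4c6 ⇒ r4c6=3.
Step 24. [r2c3∈{7}] r2c3's peers cover all but 7, so r2c3=7.
Step 25. [r2c2∈{5}] nothing but 5 survives at r2c2, so r2c2=5.
Step 26. [r9c9∈{5}] r9c9 is down to just 5, so r9c9=5.
Step 27. [r9c6∈{1}] r9c6 is down to just 1 ⇒ r9c6=1.
Step 28. [r5c5∈{2}] nothing but 2 survives at r5c5. So r5c5=2.
Step 29. [r8c3∈{3}] r8c3 is down to just 3 ⇒ r8c3=3.
Step 30. [r1c8∈{7}] r1c8's peers cover all but 7 ⇒ r1c8=7.
Step 31. [r4c5∈{5}] nothing but 5 survives at r4c5 ⇒ r4c5=5.
Step 32. [r8c4∈{4}] only 4 remains possible at r8c4 ⇒ r8c4=4.
Step 33. [r1c2∈{3}] r1c2 has the single candidate 3, so r1c2=3.
Step 34. [r6c4∈{8}] only 8 remains possible at r6c4 ⇒ r6c4=8.
Step 35. [r7c9∈{9}] r7c9's peers cover all but 9. So r7c9=9.
Step 36. [r1c7∈{4}] r1c7 has the single candidate 4. So r1c7=4.
Step 37. [r7c8∈{3}] nothing but 3 survives at r7c8 ⇒ r7c8=3.
Step 38. [r7c7∈{8}] r7c7 has the single candidate 8. So r7c7=8.

Answer: 9 3 2 5 1 6 4 7 8 / 4 5 7 9 3 8 2 6 1 / 1 6 8 2 7 4 9 5 3 / 7 2 9 1 5 3 6 8 4 / 3 8 4 6 2 9 5 1 7 / 6 1 5 8 4 7 3 9 2 / 5 4 1 7 6 2 8 3 9 / 8 7 3 4 9 5 1 2 6 / 2 9 6 3 8 1 7 4 5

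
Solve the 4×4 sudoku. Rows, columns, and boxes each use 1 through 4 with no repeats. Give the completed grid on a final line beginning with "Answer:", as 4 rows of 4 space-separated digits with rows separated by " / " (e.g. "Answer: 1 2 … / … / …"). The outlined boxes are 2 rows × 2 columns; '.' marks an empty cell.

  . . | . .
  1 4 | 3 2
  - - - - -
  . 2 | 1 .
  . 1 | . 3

Step 1. [r3c4∈{4}] r3c4 has the single candidate 4, so r3c4=4.
Step 2. [r3c1∈{3}] r3c1 has the single candidate 3 ⇒ r3c1=3.
Step 3. [r1c4∈{1}] r1c4 has the single candidate 1 ⇒ r1c4=1.
Step 4. [r4c1∈{4}] r4c1 is down to just 4 ⇒ r4c1=4.
Step 5. [r1c3∈{4}] only 4 remains possible at r1c3 ⇒ r1c3=4.
Step 6. [r4c3∈{2}] only 2 remains possible at r4c3 ⇒ r4c3=2.
Step 7. [r1c1∈{2}] r1c1's peers cover all but 2 ⇒ r1c1=2.
Step 8. [r1c2∈{3}] r1c2 has the single candidate 3. So r1c2=3.

Answer: 2 3 4 1 / 1 4 3 2 / 3 2 1 4 / 4 1 2 3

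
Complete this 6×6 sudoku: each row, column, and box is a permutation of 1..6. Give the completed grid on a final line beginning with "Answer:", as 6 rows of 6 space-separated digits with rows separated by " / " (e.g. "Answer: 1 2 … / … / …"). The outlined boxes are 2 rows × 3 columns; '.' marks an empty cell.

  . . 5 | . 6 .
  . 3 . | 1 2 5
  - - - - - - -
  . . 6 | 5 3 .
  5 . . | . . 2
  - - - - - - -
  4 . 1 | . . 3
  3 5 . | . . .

Step 1. [r6c6∈{1,4,6}] col 6 places 6 nowhere but r6c6, so r6c6=6.
Step 2. [r3c6∈{1,4}] in col 6, 1 fits only at r3c6, so r3c6=1.
Step 3. [r3c2∈{2,4}] r3c2 is the only open cell in row 3 admitting 4. So r3c2=4.
Step 4. [r1c1∈{1,2}] r1c1 is the only open cell in col 1 admitting 1 ⇒ r1c1=1.
Step 5. [r4c5∈{4}] r4c5's peers cover all but 4. So r4c5=4.
Step 6. [r5c4∈{2}] r5c4 is down to just 2 ⇒ r5c4=2.
Step 7. [r1c4∈{3,4}] in row 1, 3 fits only at r1c4. So r1c4=3.
Step 8. [r1c2∈{2}] r1c2 is down to just 2. So r1c2=2.
Step 9. [r4c3∈{3}] r4c3 has the single candidate 3 ⇒ r4c3=3.
Step 10. [r1c6∈{4}] only 4 remains possible at r1c6, so r1c6=4.
Step 11. [r4c2∈{1}] r4c2's peers cover all but 1 ⇒ r4c2=1.
Step 12. [r3c1∈{2}] r3c1 is down to just 2. So r3c1=2.
Step 13. [r2c3∈{4}] r2c3 has the single candidate 4. So r2c3=4.
Step 14. [r6c5∈{1}] only 1 remains possible at r6c5. So r6c5=1.
Step 15. [r4c4∈{6}] r4c4 has the single candidate 6 ⇒ r4c4=6.
Step 16. [r5c2∈{6}] nothing but 6 survives at r5c2, so r5c2=6.
Step 17. [r5c5∈{5}] only 5 remains possible at r5c5. So r5c5=5.
Step 18. [r2c1∈{6}] only 6 remains possible at r2c1 ⇒ r2c1=6.
Step 19. [r6c4∈{4}] r6c4's peers cover all but 4 ⇒ r6c4=4.
Step 20. [r6c3∈{2}] only 2 remains possible at r6c3. So r6c3=2.

Answer: 1 2 5 3 6 4 / 6 3 4 1 2 5 / 2 4 6 5 3 1 / 5 1 3 6 4 2 / 4 6 1 2 5 3 / 3 5 2 4 1 6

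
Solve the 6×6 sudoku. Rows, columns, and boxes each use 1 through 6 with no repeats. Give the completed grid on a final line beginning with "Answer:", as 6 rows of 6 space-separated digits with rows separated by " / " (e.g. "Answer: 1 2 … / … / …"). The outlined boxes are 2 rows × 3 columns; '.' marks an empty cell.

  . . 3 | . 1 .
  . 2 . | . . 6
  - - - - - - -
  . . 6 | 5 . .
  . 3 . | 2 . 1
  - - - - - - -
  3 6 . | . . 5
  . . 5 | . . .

Step 1. [r1c4∈{4}] r1c4 is down to just 4, so r1c4=4.
Step 2. [r4c3∈{4}] r4c3 has the single candidate 4. So r4c3=4.
Step 3. [r5c5∈{2,4}] across row 5, 4 lands solely at r5c5. So r5c5=4.
Step 4. [r6c5∈{2,3,6}] in col 5, 2 fits only at r6c5 ⇒ r6c5=2.
Step 5. [r2c1∈{1,4,5}] row 2 places 4 nowhere but r2c1. So r2c1=4.
Step 6. [r6c1∈{1}] r6c1 is down to just 1. So r6c1=1.
Step 7. [r3c5∈{3}] r3c5 has the single candidate 3, so r3c5=3.
Step 8. [r1c1∈{5,6}] r1c1 is the only open cell in row 1 admitting 6, so r1c1=6.
Step 9. [r2c4∈{3}] nothing but 3 survives at r2c4. So r2c4=3.
Step 10. [r1c2∈{5}] r1c2's peers cover all but 5. So r1c2=5.
Step 11. [r6c2∈{4}] only 4 remains possible at r6c2, so r6c2=4.
Step 12. [r3c6∈{4}] r3c6's peers cover all but 4, so r3c6=4.
Step 13. [r5c4∈{1}] r5c4 has the single candidate 1, so r5c4=1.
Step 14. [r6c4∈{6}] r6c4 is down to just 6, so r6c4=6.
Step 15. [r1c6∈{2}] r1c6 is down to just 2. So r1c6=2.
Step 16. [r3c2∈{1}] r3c2 has the single candidate 1. So r3c2=1.
Step 17. [r5c3∈{2}] nothing but 2 survives at r5c3 ⇒ r5c3=2.
Step 18. [r6c6∈{3}] r6c6's peers cover all but 3 ⇒ r6c6=3.
Step 19. [r4c1∈{5}] r4c1 is down to just 5 ⇒ r4c1=5.
Step 20. [r3c1∈{2}] r3c1 has the single candidate 2. So r3c1=2.
Step 21. [r2c5∈{5}] r2c5 has the single candidate 5, so r2c5=5.
Step 22. [r2c3∈{1}] r2c3's peers cover all but 1. So r2c3=1.
Step 23. [r4c5∈{6}] nothing but 6 survives at r4c5. So r4c5=6.

Answer: 6 5 3 4 1 2 / 4 2 1 3 5 6 / 2 1 6 5 3 4 / 5 3 4 2 6 1 / 3 6 2 1 4 5 / 1 4 5 6 2 3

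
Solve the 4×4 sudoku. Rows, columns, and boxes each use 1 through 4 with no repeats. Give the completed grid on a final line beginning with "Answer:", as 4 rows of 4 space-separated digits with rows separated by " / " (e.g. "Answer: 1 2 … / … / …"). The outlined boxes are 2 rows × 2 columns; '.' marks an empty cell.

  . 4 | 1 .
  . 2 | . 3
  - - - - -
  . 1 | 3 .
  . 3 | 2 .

Step 1. [r4c1∈{4}] nothing but 4 survives at r4c1. So r4c1=4.
Step 2. [r1c4∈{2}] r1c4 is down to just 2, so r1c4=2.
Step 3. [r3c4∈{4}] r3c4's peers cover all but 4 ⇒ r3c4=4.
Step 4. [r3c1∈{2}] only 2 remains possible at r3c1, so r3c1=2.
Step 5. [r4c4∈{1}] nothing but 1 survives at r4c4 ⇒ r4c4=1.
Step 6. [r1c1∈{3}] r1c1 has the single candidate 3 ⇒ r1c1=3.
Step 7. [r2c3∈{4}] r2c3 has the single candidate 4 ⇒ r2c3=4.
Step 8. [r2c1∈{1}] r2c1's peers cover all but 1. So r2c1=1.

Answer: 3 4 1 2 / 1 2 4 3 / 2 1 3 4 / 4 3 2 1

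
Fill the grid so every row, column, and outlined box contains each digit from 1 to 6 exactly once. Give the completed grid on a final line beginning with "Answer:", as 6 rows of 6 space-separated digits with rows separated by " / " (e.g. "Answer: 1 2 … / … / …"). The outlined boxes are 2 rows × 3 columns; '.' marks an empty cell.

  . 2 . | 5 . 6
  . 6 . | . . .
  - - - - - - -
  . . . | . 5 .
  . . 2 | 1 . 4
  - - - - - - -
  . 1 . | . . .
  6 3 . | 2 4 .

Step 1. [r6c3∈{5}] only 5 remains possible at r6c3 ⇒ r6c3=5.
Step 2. [r2c1∈{1,3,4,5}] 5 has one home in row 2: r2c1, so r2c1=5.
Step 3. [r3c3∈{1,3,4,6}] 6 has one home in col 3: r3c3. So r3c3=6.
Step 4. [r3c4∈{3}] only 3 remains possible at r3c4 ⇒ r3c4=3.
Step 5. [r2c5∈{1,2,3}] 2 has one home in col 5: r2c5. So r2c5=2.
Step 6. [r1c5∈{1,3}] in col 5, 1 fits only at r1c5 ⇒ r1c5=1.
Step 7. [r5c3∈{4}] r5c3 has the single candidate 4, so r5c3=4.
Step 8. [r1c1∈{3,4}] row 1 places 4 nowhere but r1c1. So r1c1=4.
Step 9. [r2c6∈{3}] r2c6's peers cover all but 3. So r2c6=3.
Step 10. [r4c5∈{6}] r4c5's peers cover all but 6, so r4c5=6.
Step 11. [r1c3∈{3}] r1c3 has the single candidate 3 ⇒ r1c3=3.
Step 12. [r2c3∈{1}] only 1 remains possible at r2c3, so r2c3=1.
Step 13. [r6c6∈{1}] nothing but 1 survives at r6c6, so r6c6=1.
Step 14. [r3c2∈{4}] nothing but 4 survives at r3c2, so r3c2=4.
Step 15. [r3c6∈{2}] r3c6 has the single candidate 2, so r3c6=2.
Step 16. [r4c1∈{3}] only 3 remains possible at r4c1. So r4c1=3.
Step 17. [r5c4∈{6}] nothing but 6 survives at r5c4. So r5c4=6.
Step 18. [r3c1∈{1}] only 1 remains possible at r3c1 ⇒ r3c1=1.
Step 19. [r4c2∈{5}] r4c2's peers cover all but 5, so r4c2=5.
Step 20. [r2c4∈{4}] r2c4 has the single candidate 4. So r2c4=4.
Step 21. [r5c6∈{5}] r5c6's peers cover all but 5, so r5c6=5.
Step 22. [r5c5∈{3}] r5c5 has the single candidate 3. So r5c5=3.
Step 23. [r5c1∈{2}] only 2 remains possible at r5c1. So r5c1=2.

Answer: 4 2 3 5 1 6 / 5 6 1 4 2 3 / 1 4 6 3 5 2 / 3 5 2 1 6 4 / 2 1 4 6 3 5 / 6 3 5 2 4 1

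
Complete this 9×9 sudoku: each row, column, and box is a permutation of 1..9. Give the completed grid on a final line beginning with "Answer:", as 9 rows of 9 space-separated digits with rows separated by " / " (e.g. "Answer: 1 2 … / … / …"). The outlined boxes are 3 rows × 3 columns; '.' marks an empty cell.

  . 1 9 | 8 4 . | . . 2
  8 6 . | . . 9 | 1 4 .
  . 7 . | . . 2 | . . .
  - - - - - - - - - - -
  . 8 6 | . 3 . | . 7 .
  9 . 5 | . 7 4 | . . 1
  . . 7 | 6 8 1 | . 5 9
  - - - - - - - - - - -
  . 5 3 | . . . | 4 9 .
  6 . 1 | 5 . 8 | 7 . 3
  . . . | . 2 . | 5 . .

Step 1. [r9c4∈{1,3,4,7,9}] 4 has one home in col 4: r9c4. So r9c4=4.
Step 2. [r1c6∈{3,5,6,7}] in row 1, 7 fits only at r1c6, so r1c6=7.
Step 3. [r3c5∈{1,5,6}] 6 has one home in box 2: r3c5 ⇒ r3c5=6.
Step 4. [r4c7∈{2}] nothing but 2 survives at r4c7. So r4c7=2.
Step 5. [r6c7∈{3}] only 3 remains possible at r6c7, so r6c7=3.
Step 6. [r7c9∈{6,8}] r7c9 is the only open cell in row 7 admitting 8. So r7c9=8.
Step 7. [r8c2∈{2,4,9}] r8c2 is the only open cell in row 8 admitting 4, so r8c2=4.
Step 8. [r6c1∈{2,4}] across row 6, 4 lands solely at r6c1 ⇒ r6c1=4.
Step 9. [r3c4∈{1,3}] in row 3, 1 fits only at r3c4, so r3c4=1.
Step 10. [r1c1∈{3,5}] 5 has one home in row 1: r1c1, so r1c1=5.
Step 11. [r9c9∈{6}] r9c9 has the single candidate 6, so r9c9=6.
Step 12. [r1c7∈{6}] nothing but 6 survives at r1c7. So r1c7=6.
Step 13. [r5c7∈{8}] r5c7's peers cover all but 8. So r5c7=8.
Step 14. [r5c2∈{2,3}] r5c2 is the only open cell in row 5 admitting 3 ⇒ r5c2=3.
Step 15. [r1c8∈{3}] nothing but 3 survives at r1c8. So r1c8=3.
Step 16. [r7c4∈{7}] r7c4 is down to just 7, so r7c4=7.
Step 17. [r2c5∈{5}] r2c5 has the single candidate 5. So r2c5=5.
Step 18. [r9c2∈{9}] r9c2 is down to just 9. So r9c2=9.
Step 19. [r7c6∈{6}] r7c6 is down to just 6 ⇒ r7c6=6.
Step 20. [r9c8∈{1}] nothing but 1 survives at r9c8, so r9c8=1.
Step 21. [r4c9∈{4}] r4c9 has the single candidate 4, so r4c9=4.
Step 22. [r3c9∈{5}] nothing but 5 survives at r3c9 ⇒ r3c9=5.
Step 23. [r2c3∈{2}] r2c3 is down to just 2. So r2c3=2.
Step 24. [r4c4∈{9}] r4c4 has the single candidate 9, so r4c4=9.
Step 25. [r2c9∈{7}] nothing but 7 survives at r2c9. So r2c9=7.
Step 26. [r9c1∈{7}] r9c1 has the single candidate 7. So r9c1=7.
Step 27. [r7c1∈{2}] nothing but 2 survives at r7c1 ⇒ r7c1=2.
Step 28. [r5c4∈{2}] r5c4 is down to just 2. So r5c4=2.
Step 29. [r3c3∈{4}] nothing but 4 survives at r3c3 ⇒ r3c3=4.
Step 30. [r8c8∈{2}] only 2 remains possible at r8c8, so r8c8=2.
Step 31. [r2c4∈{3}] only 3 remains possible at r2c4, so r2c4=3.
Step 32. [r5c8∈{6}] only 6 remains possible at r5c8, so r5c8=6.
Step 33. [r3c8∈{8}] r3c8 is down to just 8 ⇒ r3c8=8.
Step 34. [r9c6∈{3}] r9c6 is down to just 3, so r9c6=3.
Step 35. [r8c5∈{9}] nothing but 9 survives at r8c5 ⇒ r8c5=9.
Step 36. [r6c2∈{2}] only 2 remains possible at r6c2. So r6c2=2.
Step 37. [r3c1∈{3}] only 3 remains possible at r3c1. So r3c1=3.
Step 38. [r4c1∈{1}] only 1 remains possible at r4c1, so r4c1=1.
Step 39. [r4c6∈{5}] r4c6 is down to just 5, so r4c6=5.
Step 40. [r9c3∈{8}] r9c3 has the single candidate 8, so r9c3=8.
Step 41. [r7c5∈{1}] r7c5 has the single candidate 1, so r7c5=1.
Step 42. [r3c7∈{9}] r3c7 has the single candidate 9. So r3c7=9.

Answer: 5 1 9 8 4 7 6 3 2 / 8 6 2 3 5 9 1 4 7 / 3 7 4 1 6 2 9 8 5 / 1 8 6 9 3 5 2 7 4 / 9 3 5 2 7 4 8 6 1 / 4 2 7 6 8 1 3 5 9 / 2 5 3 7 1 6 4 9 8 / 6 4 1 5 9 8 7 2 3 / 7 9 8 4 2 3 5 1 6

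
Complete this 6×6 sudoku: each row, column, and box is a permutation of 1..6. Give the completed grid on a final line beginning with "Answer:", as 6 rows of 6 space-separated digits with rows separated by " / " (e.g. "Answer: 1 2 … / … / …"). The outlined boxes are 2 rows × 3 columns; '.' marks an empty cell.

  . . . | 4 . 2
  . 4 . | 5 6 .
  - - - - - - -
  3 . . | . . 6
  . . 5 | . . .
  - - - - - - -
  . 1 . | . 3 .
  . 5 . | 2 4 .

Step 1. [r3c4∈{1}] r3c4's peers cover all but 1, so r3c4=1.
Step 2. [r4c1∈{1,2,4,6}] 1 has one home in row 4: r4c1. So r4c1=1.
Step 3. [r6c1∈{6}] r6c1 has the single candidate 6 ⇒ r6c1=6.
Step 4. [r1c3∈{1,3,6}] across col 3, 6 lands solely at r1c3 ⇒ r1c3=6.
Step 5. [r2c3∈{1,2,3}] col 3 places 1 nowhere but r2c3, so r2c3=1.
Step 6. [r3c2∈{2}] nothing but 2 survives at r3c2 ⇒ r3c2=2.
Step 7. [r5c1∈{2,4}] in col 1, 4 fits only at r5c1, so r5c1=4.
Step 8. [r4c6∈{3,4}] r4c6 is the only open cell in row 4 admitting 4, so r4c6=4.
Step 9. [r3c3∈{4}] r3c3 has the single candidate 4 ⇒ r3c3=4.
Step 10. [r5c4∈{6}] r5c4 is down to just 6. So r5c4=6.
Step 11. [r2c1∈{2}] r2c1 has the single candidate 2 ⇒ r2c1=2.
Step 12. [r3c5∈{5}] r3c5's peers cover all but 5, so r3c5=5.
Step 13. [r1c5∈{1}] r1c5 is down to just 1, so r1c5=1.
Step 14. [r1c1∈{5}] r1c1 has the single candidate 5 ⇒ r1c1=5.
Step 15. [r6c6∈{1}] r6c6 is down to just 1 ⇒ r6c6=1.
Step 16. [r4c2∈{6}] only 6 remains possible at r4c2. So r4c2=6.
Step 17. [r1c2∈{3}] r1c2 is down to just 3. So r1c2=3.
Step 18. [r4c4∈{3}] only 3 remains possible at r4c4, so r4c4=3.
Step 19. [r5c3∈{2}] only 2 remains possible at r5c3. So r5c3=2.
Step 20. [r6c3∈{3}] only 3 remains possible at r6c3 ⇒ r6c3=3.
Step 21. [r4c5∈{2}] r4c5 is down to just 2, so r4c5=2.
Step 22. [r2c6∈{3}] r2c6's peers cover all but 3 ⇒ r2c6=3.
Step 23. [r5c6∈{5}] only 5 remains possible at r5c6 ⇒ r5c6=5.

Answer: 5 3 6 4 1 2 / 2 4 1 5 6 3 / 3 2 4 1 5 6 / 1 6 5 3 2 4 / 4 1 2 6 3 5 / 6 5 3 2 4 1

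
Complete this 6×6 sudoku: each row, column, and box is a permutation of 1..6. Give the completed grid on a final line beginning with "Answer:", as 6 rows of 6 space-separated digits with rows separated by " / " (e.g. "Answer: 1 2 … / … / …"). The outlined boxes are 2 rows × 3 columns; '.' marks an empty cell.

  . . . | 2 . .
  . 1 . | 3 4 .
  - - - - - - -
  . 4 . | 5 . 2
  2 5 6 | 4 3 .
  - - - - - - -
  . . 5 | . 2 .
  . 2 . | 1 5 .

Step 1. [r5c1∈{1,3,4,6}] across row 5, 1 lands solely at r5c1 ⇒ r5c1=1.
Step 2. [r3c1∈{3}] r3c1's peers cover all but 3, so r3c1=3.
Step 3. [r5c4∈{6}] r5c4 has the single candidate 6. So r5c4=6.
Step 4. [r1c2∈{3,6}] in col 2, 6 fits only at r1c2 ⇒ r1c2=6.
Step 5. [r5c2∈{3}] only 3 remains possible at r5c2 ⇒ r5c2=3.
Step 6. [r6c3∈{4}] r6c3 is down to just 4, so r6c3=4.
Step 7. [r4c6∈{1}] nothing but 1 survives at r4c6. So r4c6=1.
Step 8. [r2c1∈{5}] nothing but 5 survives at r2c1 ⇒ r2c1=5.
Step 9. [r6c6∈{3}] only 3 remains possible at r6c6, so r6c6=3.
Step 10. [r1c5∈{1}] r1c5's peers cover all but 1, so r1c5=1.
Step 11. [r6c1∈{6}] only 6 remains possible at r6c1 ⇒ r6c1=6.
Step 12. [r3c3∈{1}] nothing but 1 survives at r3c3. So r3c3=1.
Step 13. [r1c1∈{4}] r1c1's peers cover all but 4. So r1c1=4.
Step 14. [r1c6∈{5}] r1c6 is down to just 5, so r1c6=5.
Step 15. [r5c6∈{4}] r5c6 is down to just 4, so r5c6=4.
Step 16. [r2c3∈{2}] r2c3 has the single candidate 2 ⇒ r2c3=2.
Step 17. [r2c6∈{6}] nothing but 6 survives at r2c6 ⇒ r2c6=6.
Step 18. [r1c3∈{3}] r1c3 has the single candidate 3. So r1c3=3.
Step 19. [r3c5∈{6}] r3c5's peers cover all but 6, so r3c5=6.

Answer: 4 6 3 2 1 5 / 5 1 2 3 4 6 / 3 4 1 5 6 2 / 2 5 6 4 3 1 / 1 3 5 6 2 4 / 6 2 4 1 5 3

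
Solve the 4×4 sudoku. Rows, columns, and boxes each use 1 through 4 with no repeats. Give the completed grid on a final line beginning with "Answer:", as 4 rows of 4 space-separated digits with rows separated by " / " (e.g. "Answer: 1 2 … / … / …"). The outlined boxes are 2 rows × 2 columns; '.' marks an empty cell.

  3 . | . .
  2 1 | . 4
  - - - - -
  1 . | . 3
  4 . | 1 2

Step 1. [r1c4∈{1}] r1c4's peers cover all but 1, so r1c4=1.
Step 2. [r3c3∈{4}] r3c3 is down to just 4 ⇒ r3c3=4.
Step 3. [r4c2∈{3}] nothing but 3 survives at r4c2. So r4c2=3.
Step 4. [r2c3∈{3}] r2c3 has the single candidate 3 ⇒ r2c3=3.
Step 5. [r1c2∈{4}] nothing but 4 survives at r1c2. So r1c2=4.
Step 6. [r1c3∈{2}] nothing but 2 survives at r1c3. So r1c3=2.
Step 7. [r3c2∈{2}] r3c2 is down to just 2 ⇒ r3c2=2.

Answer: 3 4 2 1 / 2 1 3 4 / 1 2 4 3 / 4 3 1 2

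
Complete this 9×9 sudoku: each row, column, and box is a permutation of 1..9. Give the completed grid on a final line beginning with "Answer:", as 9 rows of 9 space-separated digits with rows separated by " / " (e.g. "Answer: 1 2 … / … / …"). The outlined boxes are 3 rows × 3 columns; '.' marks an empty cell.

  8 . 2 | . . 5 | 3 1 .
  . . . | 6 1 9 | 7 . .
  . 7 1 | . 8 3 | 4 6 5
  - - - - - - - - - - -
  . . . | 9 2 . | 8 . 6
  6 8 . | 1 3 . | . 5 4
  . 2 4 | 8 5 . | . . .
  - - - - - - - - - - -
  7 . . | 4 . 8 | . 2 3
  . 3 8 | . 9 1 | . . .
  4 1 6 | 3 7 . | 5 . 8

Step 1. [r4c2∈{5}] r4c2's peers cover all but 5 ⇒ r4c2=5.
Step 2. [r6c9∈{1,7,9}] in col 9, 1 fits only at r6c9 ⇒ r6c9=1.
Step 3. [r6c7∈{9}] nothing but 9 survives at r6c7 ⇒ r6c7=9.
Step 4. [r6c1∈{3}] r6c1's peers cover all but 3. So r6c1=3.
Step 5. [r7c3∈{5,9}] across row 7, 5 lands solely at r7c3 ⇒ r7c3=5.
Step 6. [r5c6∈{7}] r5c6 is down to just 7. So r5c6=7.
Step 7. [r1c2∈{4,6,9}] across row 1, 6 lands solely at r1c2 ⇒ r1c2=6.
Step 8. [r6c8∈{7}] nothing but 7 survives at r6c8. So r6c8=7.
Step 9. [r8c7∈{6}] r8c7 is down to just 6 ⇒ r8c7=6.
Step 10. [r9c6∈{2}] r9c6 has the single candidate 2 ⇒ r9c6=2.
Step 11. [r1c9∈{9}] r1c9 is down to just 9 ⇒ r1c9=9.
Step 12. [r1c4∈{7}] nothing but 7 survives at r1c4. So r1c4=7.
Step 13. [r2c9∈{2}] only 2 remains possible at r2c9 ⇒ r2c9=2.
Step 14. [r5c7∈{2}] r5c7 has the single candidate 2, so r5c7=2.
Step 15. [r2c3∈{3}] r2c3's peers cover all but 3, so r2c3=3.
Step 16. [r1c5∈{4}] only 4 remains possible at r1c5, so r1c5=4.
Step 17. [r8c1∈{2}] r8c1's peers cover all but 2, so r8c1=2.
Step 18. [r5c3∈{9}] r5c3 has the single candidate 9, so r5c3=9.
Step 19. [r8c9∈{7}] r8c9's peers cover all but 7. So r8c9=7.
Step 20. [r2c1∈{5}] r2c1 is down to just 5, so r2c1=5.
Step 21. [r2c8∈{8}] only 8 remains possible at r2c8, so r2c8=8.
Step 22. [r4c6∈{4}] nothing but 4 survives at r4c6 ⇒ r4c6=4.
Step 23. [r8c8∈{4}] r8c8's peers cover all but 4. So r8c8=4.
Step 24. [r4c3∈{7}] nothing but 7 survives at r4c3, so r4c3=7.
Step 25. [r3c1∈{9}] r3c1 is down to just 9. So r3c1=9.
Step 26. [r7c7∈{1}] r7c7 is down to just 1 ⇒ r7c7=1.
Step 27. [r7c5∈{6}] r7c5 is down to just 6 ⇒ r7c5=6.
Step 28. [r2c2∈{4}] r2c2 has the single candidate 4 ⇒ r2c2=4.
Step 29. [r6c6∈{6}] r6c6 is down to just 6. So r6c6=6.
Step 30. [r4c8∈{3}] r4c8 has the single candidate 3. So r4c8=3.
Step 31. [r9c8∈{9}] only 9 remains possible at r9c8, so r9c8=9.
Step 32. [r7c2∈{9}] nothing but 9 survives at r7c2 ⇒ r7c2=9.
Step 33. [r4c1∈{1}] only 1 remains possible at r4c1 ⇒ r4c1=1.
Step 34. [r3c4∈{2}] only 2 remains possible at r3c4, so r3c4=2.
Step 35. [r8c4∈{5}] nothing but 5 survives at r8c4. So r8c4=5.

Answer: 8 6 2 7 4 5 3 1 9 / 5 4 3 6 1 9 7 8 2 / 9 7 1 2 8 3 4 6 5 / 1 5 7 9 2 4 8 3 6 / 6 8 9 1 3 7 2 5 4 / 3 2 4 8 5 6 9 7 1 / 7 9 5 4 6 8 1 2 3 / 2 3 8 5 9 1 6 4 7 / 4 1 6 3 7 2 5 9 8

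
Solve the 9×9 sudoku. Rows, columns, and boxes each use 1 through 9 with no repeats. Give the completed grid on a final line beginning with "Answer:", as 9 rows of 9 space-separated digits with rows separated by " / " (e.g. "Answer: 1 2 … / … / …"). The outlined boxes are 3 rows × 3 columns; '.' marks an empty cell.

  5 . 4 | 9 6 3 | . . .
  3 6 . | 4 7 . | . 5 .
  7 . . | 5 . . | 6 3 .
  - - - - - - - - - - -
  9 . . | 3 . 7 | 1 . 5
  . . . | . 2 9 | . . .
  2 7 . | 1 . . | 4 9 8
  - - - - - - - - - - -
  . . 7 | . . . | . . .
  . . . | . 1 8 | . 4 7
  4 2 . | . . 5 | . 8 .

Step 1. [r6c3∈{3,5,6}] across row 6, 3 lands solely at r6c3, so r6c3=3.
Step 2. [r5c4∈{6,8}] col 4 places 8 nowhere but r5c4 ⇒ r5c4=8.
Step 3. [r8c1∈{6}] r8c1 has the single candidate 6 ⇒ r8c1=6.
Step 4. [r5c1∈{1}] r5c1's peers cover all but 1, so r5c1=1.
Step 5. [r4c8∈{2,6}] 2 has one home in row 4: r4c8. So r4c8=2.
Step 6. [r8c4∈{2}] r8c4's peers cover all but 2. So r8c4=2.
Step 7. [r7c4∈{6}] only 6 remains possible at r7c4. So r7c4=6.
Step 8. [r7c8∈{1}] r7c8's peers cover all but 1, so r7c8=1.
Step 9. [r9c9∈{3,6,9}] across row 9, 6 lands solely at r9c9 ⇒ r9c9=6.
Step 10. [r9c3∈{1,9}] across row 9, 1 lands solely at r9c3, so r9c3=1.
Step 11. [r3c9∈{1,2,4,9}] across row 3, 4 lands solely at r3c9. So r3c9=4.
Step 12. [r5c9∈{3}] only 3 remains possible at r5c9. So r5c9=3.
Step 13. [r1c8∈{7}] only 7 remains possible at r1c8 ⇒ r1c8=7.
Step 14. [r4c3∈{6,8}] across row 4, 6 lands solely at r4c3, so r4c3=6.
Step 15. [r4c2∈{4,8}] in row 4, 8 fits only at r4c2. So r4c2=8.
Step 16. [r5c3∈{5}] r5c3's peers cover all but 5, so r5c3=5.
Step 17. [r8c3∈{9}] r8c3 has the single candidate 9. So r8c3=9.
Step 18. [r1c2∈{1}] only 1 remains possible at r1c2, so r1c2=1.
Step 19. [r1c9∈{2}] r1c9's peers cover all but 2. So r1c9=2.
Step 20. [r7c9∈{9}] only 9 remains possible at r7c9 ⇒ r7c9=9.
Step 21. [r9c7∈{3}] r9c7 has the single candidate 3 ⇒ r9c7=3.
Step 22. [r3c6∈{1,2}] 1 has one home in row 3: r3c6, so r3c6=1.
Step 23. [r8c7∈{5}] r8c7's peers cover all but 5 ⇒ r8c7=5.
Step 24. [r3c3∈{2,8}] row 3 places 2 nowhere but r3c3, so r3c3=2.
Step 25. [r7c5∈{3,4}] across col 5, 3 lands solely at r7c5 ⇒ r7c5=3.
Step 26. [r1c7∈{8}] nothing but 8 survives at r1c7. So r1c7=8.
Step 27. [r6c5∈{5}] r6c5 is down to just 5. So r6c5=5.
Step 28. [r2c9∈{1}] r2c9's peers cover all but 1, so r2c9=1.
Step 29. [r2c3∈{8}] r2c3's peers cover all but 8 ⇒ r2c3=8.
Step 30. [r5c7∈{7}] nothing but 7 survives at r5c7. So r5c7=7.
Step 31. [r8c2∈{3}] only 3 remains possible at r8c2. So r8c2=3.
Step 32. [r9c5∈{9}] r9c5 has the single candidate 9, so r9c5=9.
Step 33. [r5c2∈{4}] r5c2 has the single candidate 4 ⇒ r5c2=4.
Step 34. [r7c2∈{5}] r7c2's peers cover all but 5 ⇒ r7c2=5.
Step 35. [r4c5∈{4}] nothing but 4 survives at r4c5 ⇒ r4c5=4.
Step 36. [r2c7∈{9}] r2c7's peers cover all but 9 ⇒ r2c7=9.
Step 37. [r7c6∈{4}] r7c6 is down to just 4. So r7c6=4.
Step 38. [r7c7∈{2}] r7c7 is down to just 2, so r7c7=2.
Step 39. [r6c6∈{6}] r6c6 has the single candidate 6, so r6c6=6.
Step 40. [r2c6∈{2}] r2c6 has the single candidate 2. So r2c6=2.
Step 41. [r3c2∈{9}] nothing but 9 survives at r3c2, so r3c2=9.
Step 42. [r3c5∈{8}] r3c5 has the single candidate 8 ⇒ r3c5=8.
Step 43. [r7c1∈{8}] r7c1 has the single candidate 8 ⇒ r7c1=8.
Step 44. [r9c4∈{7}] nothing but 7 survives at r9c4. So r9c4=7.
Step 45. [r5c8∈{6}] r5c8 has the single candidate 6, so r5c8=6.

Answer: 5 1 4 9 6 3 8 7 2 / 3 6 8 4 7 2 9 5 1 / 7 9 2 5 8 1 6 3 4 / 9 8 6 3 4 7 1 2 5 / 1 4 5 8 2 9 7 6 3 / 2 7 3 1 5 6 4 9 8 / 8 5 7 6 3 4 2 1 9 / 6 3 9 2 1 8 5 4 7 / 4 2 1 7 9 5 3 8 6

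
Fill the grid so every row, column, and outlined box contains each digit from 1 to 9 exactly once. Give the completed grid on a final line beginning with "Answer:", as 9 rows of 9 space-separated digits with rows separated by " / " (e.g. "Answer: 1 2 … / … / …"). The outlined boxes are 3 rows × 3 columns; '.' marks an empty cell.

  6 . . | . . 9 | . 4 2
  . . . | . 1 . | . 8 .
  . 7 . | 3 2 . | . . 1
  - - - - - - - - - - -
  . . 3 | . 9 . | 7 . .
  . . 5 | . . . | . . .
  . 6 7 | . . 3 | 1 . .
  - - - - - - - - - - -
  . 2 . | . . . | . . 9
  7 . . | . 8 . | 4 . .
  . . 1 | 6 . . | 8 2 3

Step 1. [r5c5∈{4,6,7}] 6 has one home in col 5: r5c5, so r5c5=6.
Step 2. [r7c8∈{1,5,6,7}] in col 8, 7 fits only at r7c8. So r7c8=7.
Step 3. [r5c7∈{2,3,9}] r5c7 is the only open cell in col 7 admitting 2, so r5c7=2.
Step 4. [r1c3∈{8}] r1c3 is down to just 8 ⇒ r1c3=8.
Step 5. [r7c1∈{3,4,5,8}] across row 7, 8 lands solely at r7c1. So r7c1=8.
Step 6. [r2c1∈{2,3,4,5,9}] r2c1 is the only open cell in col 1 admitting 3 ⇒ r2c1=3.
Step 7. [r8c4∈{1,2,5,9}] col 4 places 9 nowhere but r8c4, so r8c4=9.
Step 8. [r3c6∈{4,5,6,8}] r3c6 is the only open cell in row 3 admitting 8, so r3c6=8.
Step 9. [r2c6∈{4,5,6,7}] across col 6, 6 lands solely at r2c6. So r2c6=6.
Step 10. [r2c4∈{4,5,7}] box 2 places 4 nowhere but r2c4, so r2c4=4.
Step 11. [r1c2∈{1,5}] across row 1, 1 lands solely at r1c2, so r1c2=1.
Step 12. [r8c8∈{1,5,6}] 1 has one home in col 8: r8c8. So r8c8=1.
Step 13. [r8c6∈{2,5}] 2 has one home in row 8: r8c6 ⇒ r8c6=2.
Step 14. [r7c5∈{3,4,5}] across row 7, 3 lands solely at r7c5. So r7c5=3.
Step 15. [r8c3∈{6}] only 6 remains possible at r8c3, so r8c3=6.
Step 16. [r8c9∈{5}] r8c9 has the single candidate 5, so r8c9=5.
Step 17. [r7c3∈{4}] r7c3's peers cover all but 4. So r7c3=4.
Step 18. [r3c1∈{4,5,9}] 4 has one home in row 3: r3c1 ⇒ r3c1=4.
Step 19. [r9c1∈{5,9}] in col 1, 5 fits only at r9c1 ⇒ r9c1=5.
Step 20. [r3c3∈{9}] r3c3 is down to just 9, so r3c3=9.
Step 21. [r4c9∈{4,6,8}] r4c9 is the only open cell in col 9 admitting 6. So r4c9=6.
Step 22. [r4c8∈{5}] r4c8 is down to just 5. So r4c8=5.
Step 23. [r3c7∈{5,6}] across row 3, 5 lands solely at r3c7, so r3c7=5.
Step 24. [r7c6∈{1,5}] r7c6 is the only open cell in col 6 admitting 5, so r7c6=5.
Step 25. [r7c4∈{1}] only 1 remains possible at r7c4 ⇒ r7c4=1.
Step 26. [r6c8∈{9}] r6c8 has the single candidate 9 ⇒ r6c8=9.
Step 27. [r6c1∈{2}] only 2 remains possible at r6c1 ⇒ r6c1=2.
Step 28. [r5c1∈{1,9}] across col 1, 9 lands solely at r5c1, so r5c1=9.
Step 29. [r5c6∈{1,4,7}] row 5 places 1 nowhere but r5c6. So r5c6=1.
Step 30. [r4c6∈{4}] only 4 remains possible at r4c6. So r4c6=4.
Step 31. [r6c5∈{5}] nothing but 5 survives at r6c5, so r6c5=5.
Step 32. [r6c4∈{8}] r6c4 has the single candidate 8 ⇒ r6c4=8.
Step 33. [r1c5∈{7}] r1c5 is down to just 7. So r1c5=7.
Step 34. [r5c9∈{4,8}] col 9 places 8 nowhere but r5c9. So r5c9=8.
Step 35. [r9c5∈{4}] r9c5 has the single candidate 4. So r9c5=4.
Step 36. [r8c2∈{3}] r8c2's peers cover all but 3, so r8c2=3.
Step 37. [r9c6∈{7}] r9c6's peers cover all but 7, so r9c6=7.
Step 38. [r4c1∈{1}] r4c1's peers cover all but 1, so r4c1=1.
Step 39. [r1c4∈{5}] r1c4's peers cover all but 5, so r1c4=5.
Step 40. [r9c2∈{9}] r9c2 is down to just 9, so r9c2=9.
Step 41. [r2c2∈{5}] r2c2 is down to just 5 ⇒ r2c2=5.
Step 42. [r5c2∈{4}] only 4 remains possible at r5c2, so r5c2=4.
Step 43. [r3c8∈{6}] r3c8 is down to just 6, so r3c8=6.
Step 44. [r4c2∈{8}] r4c2's peers cover all but 8. So r4c2=8.
Step 45. [r2c7∈{9}] only 9 remains possible at r2c7, so r2c7=9.
Step 46. [r5c4∈{7}] nothing but 7 survives at r5c4, so r5c4=7.
Step 47. [r6c9∈{4}] nothing but 4 survives at r6c9. So r6c9=4.
Step 48. [r1c7∈{3}] nothing but 3 survives at r1c7. So r1c7=3.
Step 49. [r4c4∈{2}] r4c4 has the single candidate 2, so r4c4=2.
Step 50. [r2c3∈{2}] r2c3's peers cover all but 2, so r2c3=2.
Step 51. [r2c9∈{7}] r2c9's peers cover all but 7, so r2c9=7.
Step 52. [r7c7∈{6}] r7c7's peers cover all but 6, so r7c7=6.
Step 53. [r5c8∈{3}] r5c8's peers cover all but 3 ⇒ r5c8=3.

Answer: 6 1 8 5 7 9 3 4 2 / 3 5 2 4 1 6 9 8 7 / 4 7 9 3 2 8 5 6 1 / 1 8 3 2 9 4 7 5 6 / 9 4 5 7 6 1 2 3 8 / 2 6 7 8 5 3 1 9 4 / 8 2 4 1 3 5 6 7 9 / 7 3 6 9 8 2 4 1 5 / 5 9 1 6 4 7 8 2 3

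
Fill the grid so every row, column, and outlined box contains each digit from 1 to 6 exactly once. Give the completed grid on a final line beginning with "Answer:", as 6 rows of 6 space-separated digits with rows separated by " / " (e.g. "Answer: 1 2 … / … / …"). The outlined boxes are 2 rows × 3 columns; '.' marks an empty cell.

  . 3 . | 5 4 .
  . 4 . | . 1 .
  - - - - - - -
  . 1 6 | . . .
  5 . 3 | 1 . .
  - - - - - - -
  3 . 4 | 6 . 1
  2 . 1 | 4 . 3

Step 1. [r5c5∈{2,5}] row 5 places 2 nowhere but r5c5. So r5c5=2.
Step 2. [r4c6∈{2,4,6}] in row 4, 4 fits only at r4c6. So r4c6=4.
Step 3. [r2c1∈{6}] r2c1 is down to just 6. So r2c1=6.
Step 4. [r2c6∈{2}] only 2 remains possible at r2c6 ⇒ r2c6=2.
Step 5. [r6c5∈{5}] only 5 remains possible at r6c5, so r6c5=5.
Step 6. [r3c4∈{2,3}] row 3 places 2 nowhere but r3c4. So r3c4=2.
Step 7. [r1c6∈{6}] r1c6 has the single candidate 6 ⇒ r1c6=6.
Step 8. [r5c2∈{5}] r5c2 is down to just 5. So r5c2=5.
Step 9. [r1c1∈{1}] only 1 remains possible at r1c1 ⇒ r1c1=1.
Step 10. [r2c3∈{5}] only 5 remains possible at r2c3 ⇒ r2c3=5.
Step 11. [r6c2∈{6}] nothing but 6 survives at r6c2, so r6c2=6.
Step 12. [r1c3∈{2}] only 2 remains possible at r1c3. So r1c3=2.
Step 13. [r3c5∈{3}] r3c5 is down to just 3. So r3c5=3.
Step 14. [r2c4∈{3}] r2c4 has the single candidate 3, so r2c4=3.
Step 15. [r3c6∈{5}] r3c6 is down to just 5, so r3c6=5.
Step 16. [r4c5∈{6}] nothing but 6 survives at r4c5 ⇒ r4c5=6.
Step 17. [r3c1∈{4}] r3c1 has the single candidate 4. So r3c1=4.
Step 18. [r4c2∈{2}] only 2 remains possible at r4c2. So r4c2=2.

Answer: 1 3 2 5 4 6 / 6 4 5 3 1 2 / 4 1 6 2 3 5 / 5 2 3 1 6 4 / 3 5 4 6 2 1 / 2 6 1 4 5 3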